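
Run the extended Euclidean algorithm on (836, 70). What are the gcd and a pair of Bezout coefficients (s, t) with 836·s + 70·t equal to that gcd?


Euclidean algorithm on (836, 70) — divide until remainder is 0:
  836 = 11 · 70 + 66
  70 = 1 · 66 + 4
  66 = 16 · 4 + 2
  4 = 2 · 2 + 0
gcd(836, 70) = 2.
Track Bezout coefficients alongside the remainders: start with r₀ = 836 = a·1 + b·0 (s = 1, t = 0) and r₁ = 70 = a·0 + b·1 (s = 0, t = 1); each new remainder r_{k+1} = r_{k-1} − q_k·r_k inherits s_{k+1} = s_{k-1} − q_k·s_k, t_{k+1} = t_{k-1} − q_k·t_k, so r_k = a·s_k + b·t_k at every step:
  q = 11: r = 66, s = 1 − 11·0 = 1, t = 0 − 11·1 = -11  (check: 836·1 + 70·(-11) = 66)
  q = 1: r = 4, s = 0 − 1·1 = -1, t = 1 − 1·(-11) = 12  (check: 836·(-1) + 70·12 = 4)
  q = 16: r = 2, s = 1 − 16·(-1) = 17, t = -11 − 16·12 = -203  (check: 836·17 + 70·(-203) = 2)
The row with r = 2 (the gcd) gives the Bezout coefficients s = 17, t = -203.
Result: 836 · (17) + 70 · (-203) = 2.

gcd(836, 70) = 2; s = 17, t = -203 (check: 836·17 + 70·(-203) = 2).


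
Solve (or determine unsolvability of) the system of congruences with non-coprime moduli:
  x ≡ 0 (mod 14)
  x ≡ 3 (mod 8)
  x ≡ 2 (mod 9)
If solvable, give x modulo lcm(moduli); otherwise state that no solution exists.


Moduli 14, 8, 9 are not pairwise coprime, so CRT works modulo lcm(m_i) when all pairwise compatibility conditions hold.
Pairwise compatibility: gcd(m_i, m_j) must divide a_i - a_j for every pair.
Merge one congruence at a time:
  Start: x ≡ 0 (mod 14).
  Combine with x ≡ 3 (mod 8): gcd(14, 8) = 2, and 3 - 0 = 3 is NOT divisible by 2.
    ⇒ system is inconsistent (no integer solution).

No solution (the system is inconsistent).


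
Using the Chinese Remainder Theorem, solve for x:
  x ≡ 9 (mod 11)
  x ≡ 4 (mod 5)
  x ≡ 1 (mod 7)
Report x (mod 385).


Moduli 11, 5, 7 are pairwise coprime; by CRT there is a unique solution modulo M = 11 · 5 · 7 = 385.
Solve pairwise, accumulating the modulus:
  Start with x ≡ 9 (mod 11).
  Combine with x ≡ 4 (mod 5): since gcd(11, 5) = 1, we get a unique residue mod 55.
    Write x = 9 + 11·t and substitute into x ≡ 4 (mod 5): 11·t ≡ 4 − 9 = -5 (mod 5).
    Reduce coefficients mod 5: 1·t ≡ 0 (mod 5).
    So t ≡ 0 (mod 5).
    Then x = 9 + 11·0 = 9, valid modulo lcm(11, 5) = 55: x ≡ 9 (mod 55).
  Combine with x ≡ 1 (mod 7): since gcd(55, 7) = 1, we get a unique residue mod 385.
    Write x = 9 + 55·t and substitute into x ≡ 1 (mod 7): 55·t ≡ 1 − 9 = -8 (mod 7).
    Reduce coefficients mod 7: 6·t ≡ 6 (mod 7).
    The inverse of 6 mod 7 is 6 (since 6·6 = 36 = 5·7 + 1), so t ≡ 6·6 = 36 ≡ 1 (mod 7).
    Then x = 9 + 55·1 = 64, valid modulo lcm(55, 7) = 385: x ≡ 64 (mod 385).
Verify: 64 mod 11 = 9 ✓, 64 mod 5 = 4 ✓, 64 mod 7 = 1 ✓.

x ≡ 64 (mod 385).


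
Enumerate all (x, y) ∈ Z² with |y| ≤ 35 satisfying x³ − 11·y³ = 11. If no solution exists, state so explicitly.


The equation is x³ - 11y³ = 11. For fixed y, x³ = 11·y³ + 11, so a solution requires the RHS to be a perfect cube.
Strategy: iterate y from -35 to 35, compute RHS = 11·y³ + 11, and check whether it is a (positive or negative) perfect cube.
Check small values of y:
  y = 0: RHS = 11 is not a perfect cube.
  y = 1: RHS = 22 is not a perfect cube.
  y = -1: RHS = 0 = (0)³ ⇒ x = 0 works.
  y = 2: RHS = 99 is not a perfect cube.
  y = -2: RHS = -77 is not a perfect cube.
  y = 3: RHS = 308 is not a perfect cube.
  y = -3: RHS = -286 is not a perfect cube.
Continuing the search up to |y| = 35 finds no further solutions beyond those listed.
Collected solutions: (0, -1).

Solutions (with |y| ≤ 35): (0, -1).


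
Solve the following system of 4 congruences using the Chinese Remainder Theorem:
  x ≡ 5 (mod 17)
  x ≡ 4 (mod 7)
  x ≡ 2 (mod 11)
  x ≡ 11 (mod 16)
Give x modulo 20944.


Product of moduli M = 17 · 7 · 11 · 16 = 20944.
Merge one congruence at a time:
  Start: x ≡ 5 (mod 17).
  Combine with x ≡ 4 (mod 7); new modulus lcm = 119.
    Write x = 5 + 17·t and substitute into x ≡ 4 (mod 7): 17·t ≡ 4 − 5 = -1 (mod 7).
    Reduce coefficients mod 7: 3·t ≡ 6 (mod 7).
    The inverse of 3 mod 7 is 5 (since 3·5 = 15 = 2·7 + 1), so t ≡ 5·6 = 30 ≡ 2 (mod 7).
    Then x = 5 + 17·2 = 39, valid modulo lcm(17, 7) = 119: x ≡ 39 (mod 119).
  Combine with x ≡ 2 (mod 11); new modulus lcm = 1309.
    Write x = 39 + 119·t and substitute into x ≡ 2 (mod 11): 119·t ≡ 2 − 39 = -37 (mod 11).
    Reduce coefficients mod 11: 9·t ≡ 7 (mod 11).
    The inverse of 9 mod 11 is 5 (since 9·5 = 45 = 4·11 + 1), so t ≡ 5·7 = 35 ≡ 2 (mod 11).
    Then x = 39 + 119·2 = 277, valid modulo lcm(119, 11) = 1309: x ≡ 277 (mod 1309).
  Combine with x ≡ 11 (mod 16); new modulus lcm = 20944.
    Write x = 277 + 1309·t and substitute into x ≡ 11 (mod 16): 1309·t ≡ 11 − 277 = -266 (mod 16).
    Reduce coefficients mod 16: 13·t ≡ 6 (mod 16).
    The inverse of 13 mod 16 is 5 (since 13·5 = 65 = 4·16 + 1), so t ≡ 5·6 = 30 ≡ 14 (mod 16).
    Then x = 277 + 1309·14 = 18603, valid modulo lcm(1309, 16) = 20944: x ≡ 18603 (mod 20944).
Verify against each original: 18603 mod 17 = 5, 18603 mod 7 = 4, 18603 mod 11 = 2, 18603 mod 16 = 11.

x ≡ 18603 (mod 20944).


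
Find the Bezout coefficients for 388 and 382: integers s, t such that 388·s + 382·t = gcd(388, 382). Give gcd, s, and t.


Euclidean algorithm on (388, 382) — divide until remainder is 0:
  388 = 1 · 382 + 6
  382 = 63 · 6 + 4
  6 = 1 · 4 + 2
  4 = 2 · 2 + 0
gcd(388, 382) = 2.
Track Bezout coefficients alongside the remainders: start with r₀ = 388 = a·1 + b·0 (s = 1, t = 0) and r₁ = 382 = a·0 + b·1 (s = 0, t = 1); each new remainder r_{k+1} = r_{k-1} − q_k·r_k inherits s_{k+1} = s_{k-1} − q_k·s_k, t_{k+1} = t_{k-1} − q_k·t_k, so r_k = a·s_k + b·t_k at every step:
  q = 1: r = 6, s = 1 − 1·0 = 1, t = 0 − 1·1 = -1  (check: 388·1 + 382·(-1) = 6)
  q = 63: r = 4, s = 0 − 63·1 = -63, t = 1 − 63·(-1) = 64  (check: 388·(-63) + 382·64 = 4)
  q = 1: r = 2, s = 1 − 1·(-63) = 64, t = -1 − 1·64 = -65  (check: 388·64 + 382·(-65) = 2)
The row with r = 2 (the gcd) gives the Bezout coefficients s = 64, t = -65.
Result: 388 · (64) + 382 · (-65) = 2.

gcd(388, 382) = 2; s = 64, t = -65 (check: 388·64 + 382·(-65) = 2).


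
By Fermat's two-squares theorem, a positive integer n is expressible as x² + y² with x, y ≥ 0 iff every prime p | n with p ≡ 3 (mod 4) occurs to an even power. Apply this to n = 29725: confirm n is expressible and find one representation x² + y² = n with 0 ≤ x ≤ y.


Step 1: Factor n = 29725 = 5^2 · 29 · 41.
Step 2: Check the mod-4 condition on each prime factor: 5 ≡ 1 (mod 4), exponent 2; 29 ≡ 1 (mod 4), exponent 1; 41 ≡ 1 (mod 4), exponent 1.
All primes ≡ 3 (mod 4) appear to even exponent (or don't appear), so by the two-squares theorem n IS expressible as a sum of two squares.
Step 3: Build a representation. Group n = k² · m with k = 5 and m = 29 · 41 = 1189 (a product of primes ≡ 1 (mod 4)); a representation of m scales to one of n via (k·x)² + (k·y)² = k²(x² + y²). Each prime p ≡ 1 (mod 4) is itself a sum of two squares; find a² by testing p − a² for a perfect square:
  29: 29 − 1² = 28, 29 − 2² = 25 = 5² ⇒ 29 = 2² + 5².
  41: 41 − 1² = 40, 41 − 2² = 37, 41 − 3² = 32, 41 − 4² = 25 = 5² ⇒ 41 = 4² + 5².
  Combine using the Brahmagupta–Fibonacci identity (a² + b²)(c² + d²) = (ac − bd)² + (ad + bc)² = (ac + bd)² + (ad − bc)²:
  29 · 41 = 1189: from (2² + 5²)(4² + 5²), take (2·4 − 5·5, 2·5 + 5·4) = (8 − 25, 10 + 20) = (-17, 30); dropping signs (only squares matter) gives (17, 30); check 17² + 30² = 289 + 900 = 1189 ✓.
  Scale by k = 5: (5·17, 5·30) = (85, 150).
Step 4: Order so x ≤ y and verify: 85² + 150² = 7225 + 22500 = 29725 = n. ✓

n = 29725 = 85² + 150² (one valid representation with x ≤ y).


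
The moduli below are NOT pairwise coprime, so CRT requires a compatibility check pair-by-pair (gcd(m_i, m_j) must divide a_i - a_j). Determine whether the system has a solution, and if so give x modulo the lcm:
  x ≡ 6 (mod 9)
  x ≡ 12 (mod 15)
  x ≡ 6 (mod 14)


Moduli 9, 15, 14 are not pairwise coprime, so CRT works modulo lcm(m_i) when all pairwise compatibility conditions hold.
Pairwise compatibility: gcd(m_i, m_j) must divide a_i - a_j for every pair.
Merge one congruence at a time:
  Start: x ≡ 6 (mod 9).
  Combine with x ≡ 12 (mod 15): gcd(9, 15) = 3; 12 - 6 = 6, which IS divisible by 3, so compatible.
    Write x = 6 + 9·t and substitute into x ≡ 12 (mod 15): 9·t ≡ 12 − 6 = 6 (mod 15).
    Divide the congruence (and modulus) by g = 3: 3·t ≡ 2 (mod 5).
    The inverse of 3 mod 5 is 2 (since 3·2 = 6 = 1·5 + 1), so t ≡ 2·2 = 4 ≡ 4 (mod 5).
    Then x = 6 + 9·4 = 42, valid modulo lcm(9, 15) = 45: x ≡ 42 (mod 45).
  Combine with x ≡ 6 (mod 14): gcd(45, 14) = 1; 6 - 42 = -36, which IS divisible by 1, so compatible.
    Write x = 42 + 45·t and substitute into x ≡ 6 (mod 14): 45·t ≡ 6 − 42 = -36 (mod 14).
    Reduce coefficients mod 14: 3·t ≡ 6 (mod 14).
    The inverse of 3 mod 14 is 5 (since 3·5 = 15 = 1·14 + 1), so t ≡ 5·6 = 30 ≡ 2 (mod 14).
    Then x = 42 + 45·2 = 132, valid modulo lcm(45, 14) = 630: x ≡ 132 (mod 630).
Verify: 132 mod 9 = 6, 132 mod 15 = 12, 132 mod 14 = 6.

x ≡ 132 (mod 630).


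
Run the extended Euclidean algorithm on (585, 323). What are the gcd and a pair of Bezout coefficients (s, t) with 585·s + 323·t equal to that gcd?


Euclidean algorithm on (585, 323) — divide until remainder is 0:
  585 = 1 · 323 + 262
  323 = 1 · 262 + 61
  262 = 4 · 61 + 18
  61 = 3 · 18 + 7
  18 = 2 · 7 + 4
  7 = 1 · 4 + 3
  4 = 1 · 3 + 1
  3 = 3 · 1 + 0
gcd(585, 323) = 1.
Track Bezout coefficients alongside the remainders: start with r₀ = 585 = a·1 + b·0 (s = 1, t = 0) and r₁ = 323 = a·0 + b·1 (s = 0, t = 1); each new remainder r_{k+1} = r_{k-1} − q_k·r_k inherits s_{k+1} = s_{k-1} − q_k·s_k, t_{k+1} = t_{k-1} − q_k·t_k, so r_k = a·s_k + b·t_k at every step:
  q = 1: r = 262, s = 1 − 1·0 = 1, t = 0 − 1·1 = -1  (check: 585·1 + 323·(-1) = 262)
  q = 1: r = 61, s = 0 − 1·1 = -1, t = 1 − 1·(-1) = 2  (check: 585·(-1) + 323·2 = 61)
  q = 4: r = 18, s = 1 − 4·(-1) = 5, t = -1 − 4·2 = -9  (check: 585·5 + 323·(-9) = 18)
  q = 3: r = 7, s = -1 − 3·5 = -16, t = 2 − 3·(-9) = 29  (check: 585·(-16) + 323·29 = 7)
  q = 2: r = 4, s = 5 − 2·(-16) = 37, t = -9 − 2·29 = -67  (check: 585·37 + 323·(-67) = 4)
  q = 1: r = 3, s = -16 − 1·37 = -53, t = 29 − 1·(-67) = 96  (check: 585·(-53) + 323·96 = 3)
  q = 1: r = 1, s = 37 − 1·(-53) = 90, t = -67 − 1·96 = -163  (check: 585·90 + 323·(-163) = 1)
The row with r = 1 (the gcd) gives the Bezout coefficients s = 90, t = -163.
Result: 585 · (90) + 323 · (-163) = 1.

gcd(585, 323) = 1; s = 90, t = -163 (check: 585·90 + 323·(-163) = 1).


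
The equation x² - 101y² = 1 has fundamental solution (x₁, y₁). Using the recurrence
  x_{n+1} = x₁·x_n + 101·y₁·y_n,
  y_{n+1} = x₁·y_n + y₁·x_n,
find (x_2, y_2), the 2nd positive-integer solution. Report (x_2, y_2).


Step 1: Find the fundamental solution (x₁, y₁) of x² - 101y² = 1.
  Expand √101 as a continued fraction. a₀ = ⌊√101⌋ = 10; iterate m_{k+1} = d_k·a_k − m_k, d_{k+1} = (101 − m_{k+1}²)/d_k, a_{k+1} = ⌊(a₀ + m_{k+1})/d_{k+1}⌋ (starting m₀ = 0, d₀ = 1), with convergents p_k = a_k·p_{k-1} + p_{k-2}, q_k = a_k·q_{k-1} + q_{k-2} (p₋₁ = 1, q₋₁ = 0):
  k = 0: a₀ = 10; p₀/q₀ = 10/1; p₀² − 101·q₀² = 100 − 101 = -1.
  k = 1: m = 10, d = 1, a = ⌊(10 + 10)/1⌋ = 20; p/q = (20·10 + 1)/(20·1 + 0) = 201/20; p² − 101·q² = 40401 − 40400 = 1.
  The first convergent with p² − 101·q² = 1 gives the fundamental solution (x₁, y₁) = (201, 20).
Step 2: Apply the recurrence (x_{n+1}, y_{n+1}) = (x₁x_n + 101y₁y_n, x₁y_n + y₁x_n) repeatedly.
  From (x_1, y_1) = (201, 20): x_2 = 201·201 + 101·20·20 = 80801; y_2 = 201·20 + 20·201 = 8040.
Step 3: Verify x_2² - 101·y_2² = 6528801601 - 6528801600 = 1 (should be 1). ✓

(x_1, y_1) = (201, 20); (x_2, y_2) = (80801, 8040).


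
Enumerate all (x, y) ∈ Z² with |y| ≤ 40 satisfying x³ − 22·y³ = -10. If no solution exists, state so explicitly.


The equation is x³ - 22y³ = -10. For fixed y, x³ = 22·y³ − 10, so a solution requires the RHS to be a perfect cube.
Strategy: iterate y from -40 to 40, compute RHS = 22·y³ − 10, and check whether it is a (positive or negative) perfect cube.
Check small values of y:
  y = 0: RHS = -10 is not a perfect cube.
  y = 1: RHS = 12 is not a perfect cube.
  y = -1: RHS = -32 is not a perfect cube.
  y = 2: RHS = 166 is not a perfect cube.
  y = -2: RHS = -186 is not a perfect cube.
  y = 3: RHS = 584 is not a perfect cube.
  y = -3: RHS = -604 is not a perfect cube.
Continuing the search up to |y| = 40 finds no solutions either.
No (x, y) in the scanned range satisfies the equation.

No integer solutions with |y| ≤ 40.


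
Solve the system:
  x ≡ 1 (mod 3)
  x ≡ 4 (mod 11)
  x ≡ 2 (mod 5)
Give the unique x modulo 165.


Moduli 3, 11, 5 are pairwise coprime; by CRT there is a unique solution modulo M = 3 · 11 · 5 = 165.
Solve pairwise, accumulating the modulus:
  Start with x ≡ 1 (mod 3).
  Combine with x ≡ 4 (mod 11): since gcd(3, 11) = 1, we get a unique residue mod 33.
    Write x = 1 + 3·t and substitute into x ≡ 4 (mod 11): 3·t ≡ 4 − 1 = 3 (mod 11).
    The inverse of 3 mod 11 is 4 (since 3·4 = 12 = 1·11 + 1), so t ≡ 4·3 = 12 ≡ 1 (mod 11).
    Then x = 1 + 3·1 = 4, valid modulo lcm(3, 11) = 33: x ≡ 4 (mod 33).
  Combine with x ≡ 2 (mod 5): since gcd(33, 5) = 1, we get a unique residue mod 165.
    Write x = 4 + 33·t and substitute into x ≡ 2 (mod 5): 33·t ≡ 2 − 4 = -2 (mod 5).
    Reduce coefficients mod 5: 3·t ≡ 3 (mod 5).
    The inverse of 3 mod 5 is 2 (since 3·2 = 6 = 1·5 + 1), so t ≡ 2·3 = 6 ≡ 1 (mod 5).
    Then x = 4 + 33·1 = 37, valid modulo lcm(33, 5) = 165: x ≡ 37 (mod 165).
Verify: 37 mod 3 = 1 ✓, 37 mod 11 = 4 ✓, 37 mod 5 = 2 ✓.

x ≡ 37 (mod 165).


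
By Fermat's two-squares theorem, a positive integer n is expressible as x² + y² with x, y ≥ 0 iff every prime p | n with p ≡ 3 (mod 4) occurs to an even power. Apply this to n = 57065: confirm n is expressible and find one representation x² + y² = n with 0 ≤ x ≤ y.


Step 1: Factor n = 57065 = 5 · 101 · 113.
Step 2: Check the mod-4 condition on each prime factor: 5 ≡ 1 (mod 4), exponent 1; 101 ≡ 1 (mod 4), exponent 1; 113 ≡ 1 (mod 4), exponent 1.
All primes ≡ 3 (mod 4) appear to even exponent (or don't appear), so by the two-squares theorem n IS expressible as a sum of two squares.
Step 3: Build a representation. Here n = 5 · 101 · 113 is a product of primes ≡ 1 (mod 4). Each prime p ≡ 1 (mod 4) is itself a sum of two squares; find a² by testing p − a² for a perfect square:
  5: 5 − 1² = 4 = 2² ⇒ 5 = 1² + 2².
  101: 101 − 1² = 100 = 10² ⇒ 101 = 1² + 10².
  113: 113 − 1² = 112, 113 − 2² = 109, 113 − 3² = 104, 113 − 4² = 97, 113 − 5² = 88, 113 − 6² = 77, 113 − 7² = 64 = 8² ⇒ 113 = 7² + 8².
  Combine using the Brahmagupta–Fibonacci identity (a² + b²)(c² + d²) = (ac − bd)² + (ad + bc)² = (ac + bd)² + (ad − bc)²:
  5 · 101 = 505: from (1² + 2²)(1² + 10²), take (1·1 − 2·10, 1·10 + 2·1) = (1 − 20, 10 + 2) = (-19, 12); dropping signs (only squares matter) gives (19, 12); check 19² + 12² = 361 + 144 = 505 ✓.
  505 · 113 = 57065: from (19² + 12²)(7² + 8²), take (19·7 − 12·8, 19·8 + 12·7) = (133 − 96, 152 + 84) = (37, 236); check 37² + 236² = 1369 + 55696 = 57065 ✓.
Step 4: Order so x ≤ y and verify: 37² + 236² = 1369 + 55696 = 57065 = n. ✓

n = 57065 = 37² + 236² (one valid representation with x ≤ y).


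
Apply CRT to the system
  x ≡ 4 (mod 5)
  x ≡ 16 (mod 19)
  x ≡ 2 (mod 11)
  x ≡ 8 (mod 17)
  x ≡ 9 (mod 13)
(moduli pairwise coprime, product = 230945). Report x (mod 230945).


Product of moduli M = 5 · 19 · 11 · 17 · 13 = 230945.
Merge one congruence at a time:
  Start: x ≡ 4 (mod 5).
  Combine with x ≡ 16 (mod 19); new modulus lcm = 95.
    Write x = 4 + 5·t and substitute into x ≡ 16 (mod 19): 5·t ≡ 16 − 4 = 12 (mod 19).
    The inverse of 5 mod 19 is 4 (since 5·4 = 20 = 1·19 + 1), so t ≡ 4·12 = 48 ≡ 10 (mod 19).
    Then x = 4 + 5·10 = 54, valid modulo lcm(5, 19) = 95: x ≡ 54 (mod 95).
  Combine with x ≡ 2 (mod 11); new modulus lcm = 1045.
    Write x = 54 + 95·t and substitute into x ≡ 2 (mod 11): 95·t ≡ 2 − 54 = -52 (mod 11).
    Reduce coefficients mod 11: 7·t ≡ 3 (mod 11).
    The inverse of 7 mod 11 is 8 (since 7·8 = 56 = 5·11 + 1), so t ≡ 8·3 = 24 ≡ 2 (mod 11).
    Then x = 54 + 95·2 = 244, valid modulo lcm(95, 11) = 1045: x ≡ 244 (mod 1045).
  Combine with x ≡ 8 (mod 17); new modulus lcm = 17765.
    Write x = 244 + 1045·t and substitute into x ≡ 8 (mod 17): 1045·t ≡ 8 − 244 = -236 (mod 17).
    Reduce coefficients mod 17: 8·t ≡ 2 (mod 17).
    The inverse of 8 mod 17 is 15 (since 8·15 = 120 = 7·17 + 1), so t ≡ 15·2 = 30 ≡ 13 (mod 17).
    Then x = 244 + 1045·13 = 13829, valid modulo lcm(1045, 17) = 17765: x ≡ 13829 (mod 17765).
  Combine with x ≡ 9 (mod 13); new modulus lcm = 230945.
    Write x = 13829 + 17765·t and substitute into x ≡ 9 (mod 13): 17765·t ≡ 9 − 13829 = -13820 (mod 13).
    Reduce coefficients mod 13: 7·t ≡ 12 (mod 13).
    The inverse of 7 mod 13 is 2 (since 7·2 = 14 = 1·13 + 1), so t ≡ 2·12 = 24 ≡ 11 (mod 13).
    Then x = 13829 + 17765·11 = 209244, valid modulo lcm(17765, 13) = 230945: x ≡ 209244 (mod 230945).
Verify against each original: 209244 mod 5 = 4, 209244 mod 19 = 16, 209244 mod 11 = 2, 209244 mod 17 = 8, 209244 mod 13 = 9.

x ≡ 209244 (mod 230945).


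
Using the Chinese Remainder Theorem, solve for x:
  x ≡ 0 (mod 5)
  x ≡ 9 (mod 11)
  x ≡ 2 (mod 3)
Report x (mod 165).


Moduli 5, 11, 3 are pairwise coprime; by CRT there is a unique solution modulo M = 5 · 11 · 3 = 165.
Solve pairwise, accumulating the modulus:
  Start with x ≡ 0 (mod 5).
  Combine with x ≡ 9 (mod 11): since gcd(5, 11) = 1, we get a unique residue mod 55.
    Write x = 0 + 5·t and substitute into x ≡ 9 (mod 11): 5·t ≡ 9 − 0 = 9 (mod 11).
    The inverse of 5 mod 11 is 9 (since 5·9 = 45 = 4·11 + 1), so t ≡ 9·9 = 81 ≡ 4 (mod 11).
    Then x = 0 + 5·4 = 20, valid modulo lcm(5, 11) = 55: x ≡ 20 (mod 55).
  Combine with x ≡ 2 (mod 3): since gcd(55, 3) = 1, we get a unique residue mod 165.
    Write x = 20 + 55·t and substitute into x ≡ 2 (mod 3): 55·t ≡ 2 − 20 = -18 (mod 3).
    Reduce coefficients mod 3: 1·t ≡ 0 (mod 3).
    So t ≡ 0 (mod 3).
    Then x = 20 + 55·0 = 20, valid modulo lcm(55, 3) = 165: x ≡ 20 (mod 165).
Verify: 20 mod 5 = 0 ✓, 20 mod 11 = 9 ✓, 20 mod 3 = 2 ✓.

x ≡ 20 (mod 165).


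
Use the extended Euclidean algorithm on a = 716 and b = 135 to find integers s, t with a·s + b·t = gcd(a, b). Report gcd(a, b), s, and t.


Euclidean algorithm on (716, 135) — divide until remainder is 0:
  716 = 5 · 135 + 41
  135 = 3 · 41 + 12
  41 = 3 · 12 + 5
  12 = 2 · 5 + 2
  5 = 2 · 2 + 1
  2 = 2 · 1 + 0
gcd(716, 135) = 1.
Track Bezout coefficients alongside the remainders: start with r₀ = 716 = a·1 + b·0 (s = 1, t = 0) and r₁ = 135 = a·0 + b·1 (s = 0, t = 1); each new remainder r_{k+1} = r_{k-1} − q_k·r_k inherits s_{k+1} = s_{k-1} − q_k·s_k, t_{k+1} = t_{k-1} − q_k·t_k, so r_k = a·s_k + b·t_k at every step:
  q = 5: r = 41, s = 1 − 5·0 = 1, t = 0 − 5·1 = -5  (check: 716·1 + 135·(-5) = 41)
  q = 3: r = 12, s = 0 − 3·1 = -3, t = 1 − 3·(-5) = 16  (check: 716·(-3) + 135·16 = 12)
  q = 3: r = 5, s = 1 − 3·(-3) = 10, t = -5 − 3·16 = -53  (check: 716·10 + 135·(-53) = 5)
  q = 2: r = 2, s = -3 − 2·10 = -23, t = 16 − 2·(-53) = 122  (check: 716·(-23) + 135·122 = 2)
  q = 2: r = 1, s = 10 − 2·(-23) = 56, t = -53 − 2·122 = -297  (check: 716·56 + 135·(-297) = 1)
The row with r = 1 (the gcd) gives the Bezout coefficients s = 56, t = -297.
Result: 716 · (56) + 135 · (-297) = 1.

gcd(716, 135) = 1; s = 56, t = -297 (check: 716·56 + 135·(-297) = 1).


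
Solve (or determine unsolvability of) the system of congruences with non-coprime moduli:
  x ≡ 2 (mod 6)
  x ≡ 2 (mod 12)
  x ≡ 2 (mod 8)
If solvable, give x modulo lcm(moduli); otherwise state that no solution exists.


Moduli 6, 12, 8 are not pairwise coprime, so CRT works modulo lcm(m_i) when all pairwise compatibility conditions hold.
Pairwise compatibility: gcd(m_i, m_j) must divide a_i - a_j for every pair.
Merge one congruence at a time:
  Start: x ≡ 2 (mod 6).
  Combine with x ≡ 2 (mod 12): gcd(6, 12) = 6; 2 - 2 = 0, which IS divisible by 6, so compatible.
    Write x = 2 + 6·t and substitute into x ≡ 2 (mod 12): 6·t ≡ 2 − 2 = 0 (mod 12).
    Divide the congruence (and modulus) by g = 6: 1·t ≡ 0 (mod 2).
    So t ≡ 0 (mod 2).
    Then x = 2 + 6·0 = 2, valid modulo lcm(6, 12) = 12: x ≡ 2 (mod 12).
  Combine with x ≡ 2 (mod 8): gcd(12, 8) = 4; 2 - 2 = 0, which IS divisible by 4, so compatible.
    Write x = 2 + 12·t and substitute into x ≡ 2 (mod 8): 12·t ≡ 2 − 2 = 0 (mod 8).
    Divide the congruence (and modulus) by g = 4: 3·t ≡ 0 (mod 2).
    Reduce coefficients mod 2: 1·t ≡ 0 (mod 2).
    So t ≡ 0 (mod 2).
    Then x = 2 + 12·0 = 2, valid modulo lcm(12, 8) = 24: x ≡ 2 (mod 24).
Verify: 2 mod 6 = 2, 2 mod 12 = 2, 2 mod 8 = 2.

x ≡ 2 (mod 24).


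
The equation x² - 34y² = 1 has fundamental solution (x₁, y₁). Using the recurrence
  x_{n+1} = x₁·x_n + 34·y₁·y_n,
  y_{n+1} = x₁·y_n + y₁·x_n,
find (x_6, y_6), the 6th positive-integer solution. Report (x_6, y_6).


Step 1: Find the fundamental solution (x₁, y₁) of x² - 34y² = 1.
  Expand √34 as a continued fraction. a₀ = ⌊√34⌋ = 5; iterate m_{k+1} = d_k·a_k − m_k, d_{k+1} = (34 − m_{k+1}²)/d_k, a_{k+1} = ⌊(a₀ + m_{k+1})/d_{k+1}⌋ (starting m₀ = 0, d₀ = 1), with convergents p_k = a_k·p_{k-1} + p_{k-2}, q_k = a_k·q_{k-1} + q_{k-2} (p₋₁ = 1, q₋₁ = 0):
  k = 0: a₀ = 5; p₀/q₀ = 5/1; p₀² − 34·q₀² = 25 − 34 = -9.
  k = 1: m = 5, d = 9, a = ⌊(5 + 5)/9⌋ = 1; p/q = (1·5 + 1)/(1·1 + 0) = 6/1; p² − 34·q² = 36 − 34 = 2.
  k = 2: m = 4, d = 2, a = ⌊(5 + 4)/2⌋ = 4; p/q = (4·6 + 5)/(4·1 + 1) = 29/5; p² − 34·q² = 841 − 850 = -9.
  k = 3: m = 4, d = 9, a = ⌊(5 + 4)/9⌋ = 1; p/q = (1·29 + 6)/(1·5 + 1) = 35/6; p² − 34·q² = 1225 − 1224 = 1.
  The first convergent with p² − 34·q² = 1 gives the fundamental solution (x₁, y₁) = (35, 6).
Step 2: Apply the recurrence (x_{n+1}, y_{n+1}) = (x₁x_n + 34y₁y_n, x₁y_n + y₁x_n) repeatedly.
  From (x_1, y_1) = (35, 6): x_2 = 35·35 + 34·6·6 = 2449; y_2 = 35·6 + 6·35 = 420.
  From (x_2, y_2) = (2449, 420): x_3 = 35·2449 + 34·6·420 = 171395; y_3 = 35·420 + 6·2449 = 29394.
  From (x_3, y_3) = (171395, 29394): x_4 = 35·171395 + 34·6·29394 = 11995201; y_4 = 35·29394 + 6·171395 = 2057160.
  From (x_4, y_4) = (11995201, 2057160): x_5 = 35·11995201 + 34·6·2057160 = 839492675; y_5 = 35·2057160 + 6·11995201 = 143971806.
  From (x_5, y_5) = (839492675, 143971806): x_6 = 35·839492675 + 34·6·143971806 = 58752492049; y_6 = 35·143971806 + 6·839492675 = 10075969260.
Step 3: Verify x_6² - 34·y_6² = 3451855321967808218401 - 3451855321967808218400 = 1 (should be 1). ✓

(x_1, y_1) = (35, 6); (x_6, y_6) = (58752492049, 10075969260).


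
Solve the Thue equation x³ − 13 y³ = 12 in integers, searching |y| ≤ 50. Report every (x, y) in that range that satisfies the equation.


The equation is x³ - 13y³ = 12. For fixed y, x³ = 13·y³ + 12, so a solution requires the RHS to be a perfect cube.
Strategy: iterate y from -50 to 50, compute RHS = 13·y³ + 12, and check whether it is a (positive or negative) perfect cube.
Check small values of y:
  y = 0: RHS = 12 is not a perfect cube.
  y = 1: RHS = 25 is not a perfect cube.
  y = -1: RHS = -1 = (-1)³ ⇒ x = -1 works.
  y = 2: RHS = 116 is not a perfect cube.
  y = -2: RHS = -92 is not a perfect cube.
  y = 3: RHS = 363 is not a perfect cube.
  y = -3: RHS = -339 is not a perfect cube.
Continuing the search up to |y| = 50 finds no further solutions beyond those listed.
Collected solutions: (-1, -1).

Solutions (with |y| ≤ 50): (-1, -1).


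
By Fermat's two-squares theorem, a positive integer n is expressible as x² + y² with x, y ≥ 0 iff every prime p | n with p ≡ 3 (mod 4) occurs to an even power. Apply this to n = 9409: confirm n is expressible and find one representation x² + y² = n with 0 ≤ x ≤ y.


Step 1: Factor n = 9409 = 97^2.
Step 2: Check the mod-4 condition on each prime factor: 97 ≡ 1 (mod 4), exponent 2.
All primes ≡ 3 (mod 4) appear to even exponent (or don't appear), so by the two-squares theorem n IS expressible as a sum of two squares.
Step 3: Build a representation. Here n = 97 · 97 is a product of primes ≡ 1 (mod 4). Each prime p ≡ 1 (mod 4) is itself a sum of two squares; find a² by testing p − a² for a perfect square:
  97: 97 − 1² = 96, 97 − 2² = 93, 97 − 3² = 88, 97 − 4² = 81 = 9² ⇒ 97 = 4² + 9².
  Combine using the Brahmagupta–Fibonacci identity (a² + b²)(c² + d²) = (ac − bd)² + (ad + bc)² = (ac + bd)² + (ad − bc)²:
  97 · 97 = 9409: from (4² + 9²)(4² + 9²), take (4·4 − 9·9, 4·9 + 9·4) = (16 − 81, 36 + 36) = (-65, 72); dropping signs (only squares matter) gives (65, 72); check 65² + 72² = 4225 + 5184 = 9409 ✓.
Step 4: Order so x ≤ y and verify: 65² + 72² = 4225 + 5184 = 9409 = n. ✓

n = 9409 = 65² + 72² (one valid representation with x ≤ y).


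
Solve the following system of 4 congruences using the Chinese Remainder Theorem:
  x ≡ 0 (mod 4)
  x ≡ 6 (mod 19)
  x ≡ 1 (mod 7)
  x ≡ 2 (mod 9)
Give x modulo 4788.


Product of moduli M = 4 · 19 · 7 · 9 = 4788.
Merge one congruence at a time:
  Start: x ≡ 0 (mod 4).
  Combine with x ≡ 6 (mod 19); new modulus lcm = 76.
    Write x = 0 + 4·t and substitute into x ≡ 6 (mod 19): 4·t ≡ 6 − 0 = 6 (mod 19).
    The inverse of 4 mod 19 is 5 (since 4·5 = 20 = 1·19 + 1), so t ≡ 5·6 = 30 ≡ 11 (mod 19).
    Then x = 0 + 4·11 = 44, valid modulo lcm(4, 19) = 76: x ≡ 44 (mod 76).
  Combine with x ≡ 1 (mod 7); new modulus lcm = 532.
    Write x = 44 + 76·t and substitute into x ≡ 1 (mod 7): 76·t ≡ 1 − 44 = -43 (mod 7).
    Reduce coefficients mod 7: 6·t ≡ 6 (mod 7).
    The inverse of 6 mod 7 is 6 (since 6·6 = 36 = 5·7 + 1), so t ≡ 6·6 = 36 ≡ 1 (mod 7).
    Then x = 44 + 76·1 = 120, valid modulo lcm(76, 7) = 532: x ≡ 120 (mod 532).
  Combine with x ≡ 2 (mod 9); new modulus lcm = 4788.
    Write x = 120 + 532·t and substitute into x ≡ 2 (mod 9): 532·t ≡ 2 − 120 = -118 (mod 9).
    Reduce coefficients mod 9: 1·t ≡ 8 (mod 9).
    So t ≡ 8 (mod 9).
    Then x = 120 + 532·8 = 4376, valid modulo lcm(532, 9) = 4788: x ≡ 4376 (mod 4788).
Verify against each original: 4376 mod 4 = 0, 4376 mod 19 = 6, 4376 mod 7 = 1, 4376 mod 9 = 2.

x ≡ 4376 (mod 4788).


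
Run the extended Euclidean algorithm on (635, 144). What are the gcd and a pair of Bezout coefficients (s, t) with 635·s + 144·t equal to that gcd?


Euclidean algorithm on (635, 144) — divide until remainder is 0:
  635 = 4 · 144 + 59
  144 = 2 · 59 + 26
  59 = 2 · 26 + 7
  26 = 3 · 7 + 5
  7 = 1 · 5 + 2
  5 = 2 · 2 + 1
  2 = 2 · 1 + 0
gcd(635, 144) = 1.
Track Bezout coefficients alongside the remainders: start with r₀ = 635 = a·1 + b·0 (s = 1, t = 0) and r₁ = 144 = a·0 + b·1 (s = 0, t = 1); each new remainder r_{k+1} = r_{k-1} − q_k·r_k inherits s_{k+1} = s_{k-1} − q_k·s_k, t_{k+1} = t_{k-1} − q_k·t_k, so r_k = a·s_k + b·t_k at every step:
  q = 4: r = 59, s = 1 − 4·0 = 1, t = 0 − 4·1 = -4  (check: 635·1 + 144·(-4) = 59)
  q = 2: r = 26, s = 0 − 2·1 = -2, t = 1 − 2·(-4) = 9  (check: 635·(-2) + 144·9 = 26)
  q = 2: r = 7, s = 1 − 2·(-2) = 5, t = -4 − 2·9 = -22  (check: 635·5 + 144·(-22) = 7)
  q = 3: r = 5, s = -2 − 3·5 = -17, t = 9 − 3·(-22) = 75  (check: 635·(-17) + 144·75 = 5)
  q = 1: r = 2, s = 5 − 1·(-17) = 22, t = -22 − 1·75 = -97  (check: 635·22 + 144·(-97) = 2)
  q = 2: r = 1, s = -17 − 2·22 = -61, t = 75 − 2·(-97) = 269  (check: 635·(-61) + 144·269 = 1)
The row with r = 1 (the gcd) gives the Bezout coefficients s = -61, t = 269.
Result: 635 · (-61) + 144 · (269) = 1.

gcd(635, 144) = 1; s = -61, t = 269 (check: 635·(-61) + 144·269 = 1).


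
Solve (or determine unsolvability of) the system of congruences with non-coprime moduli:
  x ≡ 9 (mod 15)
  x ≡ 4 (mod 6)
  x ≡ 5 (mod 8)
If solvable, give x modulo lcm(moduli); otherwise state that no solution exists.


Moduli 15, 6, 8 are not pairwise coprime, so CRT works modulo lcm(m_i) when all pairwise compatibility conditions hold.
Pairwise compatibility: gcd(m_i, m_j) must divide a_i - a_j for every pair.
Merge one congruence at a time:
  Start: x ≡ 9 (mod 15).
  Combine with x ≡ 4 (mod 6): gcd(15, 6) = 3, and 4 - 9 = -5 is NOT divisible by 3.
    ⇒ system is inconsistent (no integer solution).

No solution (the system is inconsistent).


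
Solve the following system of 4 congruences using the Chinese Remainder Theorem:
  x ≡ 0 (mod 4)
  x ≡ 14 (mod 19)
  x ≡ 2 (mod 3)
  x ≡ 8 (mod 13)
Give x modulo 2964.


Product of moduli M = 4 · 19 · 3 · 13 = 2964.
Merge one congruence at a time:
  Start: x ≡ 0 (mod 4).
  Combine with x ≡ 14 (mod 19); new modulus lcm = 76.
    Write x = 0 + 4·t and substitute into x ≡ 14 (mod 19): 4·t ≡ 14 − 0 = 14 (mod 19).
    The inverse of 4 mod 19 is 5 (since 4·5 = 20 = 1·19 + 1), so t ≡ 5·14 = 70 ≡ 13 (mod 19).
    Then x = 0 + 4·13 = 52, valid modulo lcm(4, 19) = 76: x ≡ 52 (mod 76).
  Combine with x ≡ 2 (mod 3); new modulus lcm = 228.
    Write x = 52 + 76·t and substitute into x ≡ 2 (mod 3): 76·t ≡ 2 − 52 = -50 (mod 3).
    Reduce coefficients mod 3: 1·t ≡ 1 (mod 3).
    So t ≡ 1 (mod 3).
    Then x = 52 + 76·1 = 128, valid modulo lcm(76, 3) = 228: x ≡ 128 (mod 228).
  Combine with x ≡ 8 (mod 13); new modulus lcm = 2964.
    Write x = 128 + 228·t and substitute into x ≡ 8 (mod 13): 228·t ≡ 8 − 128 = -120 (mod 13).
    Reduce coefficients mod 13: 7·t ≡ 10 (mod 13).
    The inverse of 7 mod 13 is 2 (since 7·2 = 14 = 1·13 + 1), so t ≡ 2·10 = 20 ≡ 7 (mod 13).
    Then x = 128 + 228·7 = 1724, valid modulo lcm(228, 13) = 2964: x ≡ 1724 (mod 2964).
Verify against each original: 1724 mod 4 = 0, 1724 mod 19 = 14, 1724 mod 3 = 2, 1724 mod 13 = 8.

x ≡ 1724 (mod 2964).


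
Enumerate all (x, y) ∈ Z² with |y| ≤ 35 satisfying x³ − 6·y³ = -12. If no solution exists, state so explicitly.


The equation is x³ - 6y³ = -12. For fixed y, x³ = 6·y³ − 12, so a solution requires the RHS to be a perfect cube.
Strategy: iterate y from -35 to 35, compute RHS = 6·y³ − 12, and check whether it is a (positive or negative) perfect cube.
Check small values of y:
  y = 0: RHS = -12 is not a perfect cube.
  y = 1: RHS = -6 is not a perfect cube.
  y = -1: RHS = -18 is not a perfect cube.
  y = 2: RHS = 36 is not a perfect cube.
  y = -2: RHS = -60 is not a perfect cube.
  y = 3: RHS = 150 is not a perfect cube.
  y = -3: RHS = -174 is not a perfect cube.
Continuing the search up to |y| = 35 finds no solutions either.
No (x, y) in the scanned range satisfies the equation.

No integer solutions with |y| ≤ 35.


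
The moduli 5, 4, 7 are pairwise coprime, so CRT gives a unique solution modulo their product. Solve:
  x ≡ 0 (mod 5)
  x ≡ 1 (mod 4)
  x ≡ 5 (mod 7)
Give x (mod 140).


Moduli 5, 4, 7 are pairwise coprime; by CRT there is a unique solution modulo M = 5 · 4 · 7 = 140.
Solve pairwise, accumulating the modulus:
  Start with x ≡ 0 (mod 5).
  Combine with x ≡ 1 (mod 4): since gcd(5, 4) = 1, we get a unique residue mod 20.
    Write x = 0 + 5·t and substitute into x ≡ 1 (mod 4): 5·t ≡ 1 − 0 = 1 (mod 4).
    Reduce coefficients mod 4: 1·t ≡ 1 (mod 4).
    So t ≡ 1 (mod 4).
    Then x = 0 + 5·1 = 5, valid modulo lcm(5, 4) = 20: x ≡ 5 (mod 20).
  Combine with x ≡ 5 (mod 7): since gcd(20, 7) = 1, we get a unique residue mod 140.
    Write x = 5 + 20·t and substitute into x ≡ 5 (mod 7): 20·t ≡ 5 − 5 = 0 (mod 7).
    Reduce coefficients mod 7: 6·t ≡ 0 (mod 7).
    The inverse of 6 mod 7 is 6 (since 6·6 = 36 = 5·7 + 1), so t ≡ 6·0 = 0 ≡ 0 (mod 7).
    Then x = 5 + 20·0 = 5, valid modulo lcm(20, 7) = 140: x ≡ 5 (mod 140).
Verify: 5 mod 5 = 0 ✓, 5 mod 4 = 1 ✓, 5 mod 7 = 5 ✓.

x ≡ 5 (mod 140).


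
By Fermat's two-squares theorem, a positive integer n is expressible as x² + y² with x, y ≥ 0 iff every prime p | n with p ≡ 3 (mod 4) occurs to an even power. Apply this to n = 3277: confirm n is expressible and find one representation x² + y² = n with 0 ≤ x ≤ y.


Step 1: Factor n = 3277 = 29 · 113.
Step 2: Check the mod-4 condition on each prime factor: 29 ≡ 1 (mod 4), exponent 1; 113 ≡ 1 (mod 4), exponent 1.
All primes ≡ 3 (mod 4) appear to even exponent (or don't appear), so by the two-squares theorem n IS expressible as a sum of two squares.
Step 3: Build a representation. Here n = 29 · 113 is a product of primes ≡ 1 (mod 4). Each prime p ≡ 1 (mod 4) is itself a sum of two squares; find a² by testing p − a² for a perfect square:
  29: 29 − 1² = 28, 29 − 2² = 25 = 5² ⇒ 29 = 2² + 5².
  113: 113 − 1² = 112, 113 − 2² = 109, 113 − 3² = 104, 113 − 4² = 97, 113 − 5² = 88, 113 − 6² = 77, 113 − 7² = 64 = 8² ⇒ 113 = 7² + 8².
  Combine using the Brahmagupta–Fibonacci identity (a² + b²)(c² + d²) = (ac − bd)² + (ad + bc)² = (ac + bd)² + (ad − bc)²:
  29 · 113 = 3277: from (2² + 5²)(7² + 8²), take (2·7 − 5·8, 2·8 + 5·7) = (14 − 40, 16 + 35) = (-26, 51); dropping signs (only squares matter) gives (26, 51); check 26² + 51² = 676 + 2601 = 3277 ✓.
Step 4: Order so x ≤ y and verify: 26² + 51² = 676 + 2601 = 3277 = n. ✓

n = 3277 = 26² + 51² (one valid representation with x ≤ y).


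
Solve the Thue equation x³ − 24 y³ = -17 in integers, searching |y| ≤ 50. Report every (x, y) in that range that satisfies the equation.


The equation is x³ - 24y³ = -17. For fixed y, x³ = 24·y³ − 17, so a solution requires the RHS to be a perfect cube.
Strategy: iterate y from -50 to 50, compute RHS = 24·y³ − 17, and check whether it is a (positive or negative) perfect cube.
Check small values of y:
  y = 0: RHS = -17 is not a perfect cube.
  y = 1: RHS = 7 is not a perfect cube.
  y = -1: RHS = -41 is not a perfect cube.
  y = 2: RHS = 175 is not a perfect cube.
  y = -2: RHS = -209 is not a perfect cube.
  y = 3: RHS = 631 is not a perfect cube.
  y = -3: RHS = -665 is not a perfect cube.
Continuing the search up to |y| = 50 finds no solutions either.
No (x, y) in the scanned range satisfies the equation.

No integer solutions with |y| ≤ 50.


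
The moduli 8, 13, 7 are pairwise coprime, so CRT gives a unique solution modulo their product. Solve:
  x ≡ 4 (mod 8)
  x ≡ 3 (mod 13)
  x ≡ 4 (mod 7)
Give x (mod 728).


Moduli 8, 13, 7 are pairwise coprime; by CRT there is a unique solution modulo M = 8 · 13 · 7 = 728.
Solve pairwise, accumulating the modulus:
  Start with x ≡ 4 (mod 8).
  Combine with x ≡ 3 (mod 13): since gcd(8, 13) = 1, we get a unique residue mod 104.
    Write x = 4 + 8·t and substitute into x ≡ 3 (mod 13): 8·t ≡ 3 − 4 = -1 (mod 13).
    Reduce coefficients mod 13: 8·t ≡ 12 (mod 13).
    The inverse of 8 mod 13 is 5 (since 8·5 = 40 = 3·13 + 1), so t ≡ 5·12 = 60 ≡ 8 (mod 13).
    Then x = 4 + 8·8 = 68, valid modulo lcm(8, 13) = 104: x ≡ 68 (mod 104).
  Combine with x ≡ 4 (mod 7): since gcd(104, 7) = 1, we get a unique residue mod 728.
    Write x = 68 + 104·t and substitute into x ≡ 4 (mod 7): 104·t ≡ 4 − 68 = -64 (mod 7).
    Reduce coefficients mod 7: 6·t ≡ 6 (mod 7).
    The inverse of 6 mod 7 is 6 (since 6·6 = 36 = 5·7 + 1), so t ≡ 6·6 = 36 ≡ 1 (mod 7).
    Then x = 68 + 104·1 = 172, valid modulo lcm(104, 7) = 728: x ≡ 172 (mod 728).
Verify: 172 mod 8 = 4 ✓, 172 mod 13 = 3 ✓, 172 mod 7 = 4 ✓.

x ≡ 172 (mod 728).


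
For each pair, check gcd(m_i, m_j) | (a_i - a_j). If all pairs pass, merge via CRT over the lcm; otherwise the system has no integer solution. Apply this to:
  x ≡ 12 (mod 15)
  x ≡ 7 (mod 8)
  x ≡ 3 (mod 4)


Moduli 15, 8, 4 are not pairwise coprime, so CRT works modulo lcm(m_i) when all pairwise compatibility conditions hold.
Pairwise compatibility: gcd(m_i, m_j) must divide a_i - a_j for every pair.
Merge one congruence at a time:
  Start: x ≡ 12 (mod 15).
  Combine with x ≡ 7 (mod 8): gcd(15, 8) = 1; 7 - 12 = -5, which IS divisible by 1, so compatible.
    Write x = 12 + 15·t and substitute into x ≡ 7 (mod 8): 15·t ≡ 7 − 12 = -5 (mod 8).
    Reduce coefficients mod 8: 7·t ≡ 3 (mod 8).
    The inverse of 7 mod 8 is 7 (since 7·7 = 49 = 6·8 + 1), so t ≡ 7·3 = 21 ≡ 5 (mod 8).
    Then x = 12 + 15·5 = 87, valid modulo lcm(15, 8) = 120: x ≡ 87 (mod 120).
  Combine with x ≡ 3 (mod 4): gcd(120, 4) = 4; 3 - 87 = -84, which IS divisible by 4, so compatible.
    Write x = 87 + 120·t and substitute into x ≡ 3 (mod 4): 120·t ≡ 3 − 87 = -84 (mod 4).
    Divide the congruence (and modulus) by g = 4: 30·t ≡ -21 (mod 1).
    Modulo 1 every t works; take t = 0.
    Then x = 87 + 120·0 = 87, valid modulo lcm(120, 4) = 120: x ≡ 87 (mod 120).
Verify: 87 mod 15 = 12, 87 mod 8 = 7, 87 mod 4 = 3.

x ≡ 87 (mod 120).


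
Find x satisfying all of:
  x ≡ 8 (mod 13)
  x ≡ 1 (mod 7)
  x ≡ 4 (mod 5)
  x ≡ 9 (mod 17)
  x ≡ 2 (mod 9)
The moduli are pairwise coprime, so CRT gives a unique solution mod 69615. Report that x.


Product of moduli M = 13 · 7 · 5 · 17 · 9 = 69615.
Merge one congruence at a time:
  Start: x ≡ 8 (mod 13).
  Combine with x ≡ 1 (mod 7); new modulus lcm = 91.
    Write x = 8 + 13·t and substitute into x ≡ 1 (mod 7): 13·t ≡ 1 − 8 = -7 (mod 7).
    Reduce coefficients mod 7: 6·t ≡ 0 (mod 7).
    The inverse of 6 mod 7 is 6 (since 6·6 = 36 = 5·7 + 1), so t ≡ 6·0 = 0 ≡ 0 (mod 7).
    Then x = 8 + 13·0 = 8, valid modulo lcm(13, 7) = 91: x ≡ 8 (mod 91).
  Combine with x ≡ 4 (mod 5); new modulus lcm = 455.
    Write x = 8 + 91·t and substitute into x ≡ 4 (mod 5): 91·t ≡ 4 − 8 = -4 (mod 5).
    Reduce coefficients mod 5: 1·t ≡ 1 (mod 5).
    So t ≡ 1 (mod 5).
    Then x = 8 + 91·1 = 99, valid modulo lcm(91, 5) = 455: x ≡ 99 (mod 455).
  Combine with x ≡ 9 (mod 17); new modulus lcm = 7735.
    Write x = 99 + 455·t and substitute into x ≡ 9 (mod 17): 455·t ≡ 9 − 99 = -90 (mod 17).
    Reduce coefficients mod 17: 13·t ≡ 12 (mod 17).
    The inverse of 13 mod 17 is 4 (since 13·4 = 52 = 3·17 + 1), so t ≡ 4·12 = 48 ≡ 14 (mod 17).
    Then x = 99 + 455·14 = 6469, valid modulo lcm(455, 17) = 7735: x ≡ 6469 (mod 7735).
  Combine with x ≡ 2 (mod 9); new modulus lcm = 69615.
    Write x = 6469 + 7735·t and substitute into x ≡ 2 (mod 9): 7735·t ≡ 2 − 6469 = -6467 (mod 9).
    Reduce coefficients mod 9: 4·t ≡ 4 (mod 9).
    The inverse of 4 mod 9 is 7 (since 4·7 = 28 = 3·9 + 1), so t ≡ 7·4 = 28 ≡ 1 (mod 9).
    Then x = 6469 + 7735·1 = 14204, valid modulo lcm(7735, 9) = 69615: x ≡ 14204 (mod 69615).
Verify against each original: 14204 mod 13 = 8, 14204 mod 7 = 1, 14204 mod 5 = 4, 14204 mod 17 = 9, 14204 mod 9 = 2.

x ≡ 14204 (mod 69615).


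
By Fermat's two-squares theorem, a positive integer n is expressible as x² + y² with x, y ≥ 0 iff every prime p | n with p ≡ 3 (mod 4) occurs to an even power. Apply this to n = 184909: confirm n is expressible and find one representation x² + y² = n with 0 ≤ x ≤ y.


Step 1: Factor n = 184909 = 17 · 73 · 149.
Step 2: Check the mod-4 condition on each prime factor: 17 ≡ 1 (mod 4), exponent 1; 73 ≡ 1 (mod 4), exponent 1; 149 ≡ 1 (mod 4), exponent 1.
All primes ≡ 3 (mod 4) appear to even exponent (or don't appear), so by the two-squares theorem n IS expressible as a sum of two squares.
Step 3: Build a representation. Here n = 17 · 73 · 149 is a product of primes ≡ 1 (mod 4). Each prime p ≡ 1 (mod 4) is itself a sum of two squares; find a² by testing p − a² for a perfect square:
  17: 17 − 1² = 16 = 4² ⇒ 17 = 1² + 4².
  73: 73 − 1² = 72, 73 − 2² = 69, 73 − 3² = 64 = 8² ⇒ 73 = 3² + 8².
  149: 149 − 1² = 148, 149 − 2² = 145, 149 − 3² = 140, 149 − 4² = 133, 149 − 5² = 124, 149 − 6² = 113, 149 − 7² = 100 = 10² ⇒ 149 = 7² + 10².
  Combine using the Brahmagupta–Fibonacci identity (a² + b²)(c² + d²) = (ac − bd)² + (ad + bc)² = (ac + bd)² + (ad − bc)²:
  17 · 73 = 1241: from (1² + 4²)(3² + 8²), take (1·3 − 4·8, 1·8 + 4·3) = (3 − 32, 8 + 12) = (-29, 20); dropping signs (only squares matter) gives (29, 20); check 29² + 20² = 841 + 400 = 1241 ✓.
  1241 · 149 = 184909: from (29² + 20²)(7² + 10²), take (29·7 − 20·10, 29·10 + 20·7) = (203 − 200, 290 + 140) = (3, 430); check 3² + 430² = 9 + 184900 = 184909 ✓.
Step 4: Order so x ≤ y and verify: 3² + 430² = 9 + 184900 = 184909 = n. ✓

n = 184909 = 3² + 430² (one valid representation with x ≤ y).
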